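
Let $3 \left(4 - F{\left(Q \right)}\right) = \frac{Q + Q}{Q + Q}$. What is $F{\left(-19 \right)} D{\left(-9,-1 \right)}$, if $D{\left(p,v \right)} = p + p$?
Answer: $-66$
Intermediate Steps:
$D{\left(p,v \right)} = 2 p$
$F{\left(Q \right)} = \frac{11}{3}$ ($F{\left(Q \right)} = 4 - \frac{\left(Q + Q\right) \frac{1}{Q + Q}}{3} = 4 - \frac{2 Q \frac{1}{2 Q}}{3} = 4 - \frac{1}{3} = \frac{11}{3}$)
$F{\left(-19 \right)} D{\left(-9,-1 \right)} = \frac{11 \cdot 2 \left(-9\right)}{3} = \frac{11}{3} \left(-18\right) = -66$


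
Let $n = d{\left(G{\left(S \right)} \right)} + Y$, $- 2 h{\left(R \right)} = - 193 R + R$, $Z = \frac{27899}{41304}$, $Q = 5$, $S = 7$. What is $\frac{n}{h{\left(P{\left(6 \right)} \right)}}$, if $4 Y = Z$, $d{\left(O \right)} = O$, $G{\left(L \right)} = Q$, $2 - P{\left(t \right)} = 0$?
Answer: $\frac{853979}{31721472} \approx 0.026921$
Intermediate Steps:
$Z = \frac{27899}{41304}$ ($Z = 27899 \cdot \frac{1}{41304} = \frac{27899}{41304} \approx 0.67546$)
$P{\left(t \right)} = 2$ ($P{\left(t \right)} = 2 - 0 = 2 + 0 = 2$)
$G{\left(L \right)} = 5$
$Y = \frac{27899}{165216}$ ($Y = \frac{1}{4} \cdot \frac{27899}{41304} = \frac{27899}{165216} \approx 0.16886$)
$h{\left(R \right)} = 96 R$ ($h{\left(R \right)} = - \frac{- 193 R + R}{2} = - \frac{\left(-192\right) R}{2} = 96 R$)
$n = \frac{853979}{165216}$ ($n = 5 + \frac{27899}{165216} = \frac{853979}{165216} \approx 5.1689$)
$\frac{n}{h{\left(P{\left(6 \right)} \right)}} = \frac{853979}{165216 \cdot 96 \cdot 2} = \frac{853979}{165216 \cdot 192} = \frac{853979}{165216} \cdot \frac{1}{192} = \frac{853979}{31721472}$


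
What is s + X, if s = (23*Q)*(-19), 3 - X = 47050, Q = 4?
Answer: -48795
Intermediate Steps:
X = -47047 (X = 3 - 1*47050 = 3 - 47050 = -47047)
s = -1748 (s = (23*4)*(-19) = 92*(-19) = -1748)
s + X = -1748 - 47047 = -48795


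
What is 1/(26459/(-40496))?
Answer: -40496/26459 ≈ -1.5305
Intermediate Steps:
1/(26459/(-40496)) = 1/(26459*(-1/40496)) = 1/(-26459/40496) = -40496/26459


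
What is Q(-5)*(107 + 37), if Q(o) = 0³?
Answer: 0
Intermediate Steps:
Q(o) = 0
Q(-5)*(107 + 37) = 0*(107 + 37) = 0*144 = 0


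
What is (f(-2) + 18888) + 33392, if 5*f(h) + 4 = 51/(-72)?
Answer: 6273487/120 ≈ 52279.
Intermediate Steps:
f(h) = -113/120 (f(h) = -⅘ + (51/(-72))/5 = -⅘ + (51*(-1/72))/5 = -⅘ + (⅕)*(-17/24) = -⅘ - 17/120 = -113/120)
(f(-2) + 18888) + 33392 = (-113/120 + 18888) + 33392 = 2266447/120 + 33392 = 6273487/120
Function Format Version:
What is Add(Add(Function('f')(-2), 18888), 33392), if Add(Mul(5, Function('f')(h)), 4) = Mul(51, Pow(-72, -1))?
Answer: Rational(6273487, 120) ≈ 52279.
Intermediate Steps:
Function('f')(h) = Rational(-113, 120) (Function('f')(h) = Add(Rational(-4, 5), Mul(Rational(1, 5), Mul(51, Pow(-72, -1)))) = Add(Rational(-4, 5), Mul(Rational(1, 5), Mul(51, Rational(-1, 72)))) = Add(Rational(-4, 5), Mul(Rational(1, 5), Rational(-17, 24))) = Add(Rational(-4, 5), Rational(-17, 120)) = Rational(-113, 120))
Add(Add(Function('f')(-2), 18888), 33392) = Add(Add(Rational(-113, 120), 18888), 33392) = Add(Rational(2266447, 120), 33392) = Rational(6273487, 120)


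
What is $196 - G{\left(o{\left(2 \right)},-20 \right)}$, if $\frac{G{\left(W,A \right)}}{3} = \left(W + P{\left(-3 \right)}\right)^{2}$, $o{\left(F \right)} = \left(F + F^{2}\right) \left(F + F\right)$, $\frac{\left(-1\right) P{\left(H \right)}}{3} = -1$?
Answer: $-1991$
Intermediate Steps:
$P{\left(H \right)} = 3$ ($P{\left(H \right)} = \left(-3\right) \left(-1\right) = 3$)
$o{\left(F \right)} = 2 F \left(F + F^{2}\right)$ ($o{\left(F \right)} = \left(F + F^{2}\right) 2 F = 2 F \left(F + F^{2}\right)$)
$G{\left(W,A \right)} = 3 \left(3 + W\right)^{2}$ ($G{\left(W,A \right)} = 3 \left(W + 3\right)^{2} = 3 \left(3 + W\right)^{2}$)
$196 - G{\left(o{\left(2 \right)},-20 \right)} = 196 - 3 \left(3 + 2 \cdot 2^{2} \left(1 + 2\right)\right)^{2} = 196 - 3 \left(3 + 2 \cdot 4 \cdot 3\right)^{2} = 196 - 3 \left(3 + 24\right)^{2} = 196 - 3 \cdot 27^{2} = 196 - 3 \cdot 729 = 196 - 2187 = -1991$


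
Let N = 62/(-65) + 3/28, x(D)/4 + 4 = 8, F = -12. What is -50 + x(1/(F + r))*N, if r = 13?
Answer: -28914/455 ≈ -63.547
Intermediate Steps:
x(D) = 16 (x(D) = -16 + 4*8 = -16 + 32 = 16)
N = -1541/1820 (N = 62*(-1/65) + 3*(1/28) = -62/65 + 3/28 = -1541/1820 ≈ -0.84670)
-50 + x(1/(F + r))*N = -50 + 16*(-1541/1820) = -50 - 6164/455 = -28914/455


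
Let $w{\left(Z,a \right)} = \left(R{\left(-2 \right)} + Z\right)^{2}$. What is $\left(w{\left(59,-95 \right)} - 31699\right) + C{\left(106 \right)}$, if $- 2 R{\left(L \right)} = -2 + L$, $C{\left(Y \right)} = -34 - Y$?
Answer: $-28118$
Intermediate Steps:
$R{\left(L \right)} = 1 - \frac{L}{2}$ ($R{\left(L \right)} = - \frac{-2 + L}{2} = 1 - \frac{L}{2}$)
$w{\left(Z,a \right)} = \left(2 + Z\right)^{2}$ ($w{\left(Z,a \right)} = \left(\left(1 - -1\right) + Z\right)^{2} = \left(\left(1 + 1\right) + Z\right)^{2} = \left(2 + Z\right)^{2}$)
$\left(w{\left(59,-95 \right)} - 31699\right) + C{\left(106 \right)} = \left(\left(2 + 59\right)^{2} - 31699\right) - 140 = \left(61^{2} - 31699\right) - 140 = \left(3721 - 31699\right) - 140 = -27978 - 140 = -28118$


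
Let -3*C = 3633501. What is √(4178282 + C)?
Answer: √2967115 ≈ 1722.5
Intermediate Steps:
C = -1211167 (C = -⅓*3633501 = -1211167)
√(4178282 + C) = √(4178282 - 1211167) = √2967115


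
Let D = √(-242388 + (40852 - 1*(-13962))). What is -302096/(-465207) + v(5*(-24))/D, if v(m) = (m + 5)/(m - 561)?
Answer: 302096/465207 - 115*I*√187574/127737894 ≈ 0.64938 - 0.00038991*I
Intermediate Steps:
v(m) = (5 + m)/(-561 + m)
D = I*√187574 (D = √(-242388 + (40852 + 13962)) = √(-242388 + 54814) = √(-187574) = I*√187574 ≈ 433.1*I)
-302096/(-465207) + v(5*(-24))/D = -302096/(-465207) + ((5 + 5*(-24))/(-561 + 5*(-24)))/((I*√187574)) = -302096*(-1/465207) + ((5 - 120)/(-561 - 120))*(-I*√187574/187574) = 302096/465207 + (-115/(-681))*(-I*√187574/187574) = 302096/465207 + (-1/681*(-115))*(-I*√187574/187574) = 302096/465207 + 115*(-I*√187574/187574)/681 = 302096/465207 - 115*I*√187574/127737894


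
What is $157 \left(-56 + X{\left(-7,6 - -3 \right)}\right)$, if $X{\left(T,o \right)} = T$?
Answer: $-9891$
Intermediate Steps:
$157 \left(-56 + X{\left(-7,6 - -3 \right)}\right) = 157 \left(-56 - 7\right) = 157 \left(-63\right) = -9891$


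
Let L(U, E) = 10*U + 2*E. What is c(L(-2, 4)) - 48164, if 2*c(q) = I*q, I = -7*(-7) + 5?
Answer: -48488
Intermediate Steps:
L(U, E) = 2*E + 10*U
I = 54 (I = 49 + 5 = 54)
c(q) = 27*q (c(q) = (54*q)/2 = 27*q)
c(L(-2, 4)) - 48164 = 27*(2*4 + 10*(-2)) - 48164 = 27*(8 - 20) - 48164 = 27*(-12) - 48164 = -324 - 48164 = -48488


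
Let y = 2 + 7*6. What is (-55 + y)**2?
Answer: 121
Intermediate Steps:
y = 44 (y = 2 + 42 = 44)
(-55 + y)**2 = (-55 + 44)**2 = (-11)**2 = 121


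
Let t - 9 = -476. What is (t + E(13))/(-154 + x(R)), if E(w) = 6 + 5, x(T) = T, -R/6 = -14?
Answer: 228/35 ≈ 6.5143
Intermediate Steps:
R = 84 (R = -6*(-14) = 84)
t = -467 (t = 9 - 476 = -467)
E(w) = 11
(t + E(13))/(-154 + x(R)) = (-467 + 11)/(-154 + 84) = -456/(-70) = -456*(-1/70) = 228/35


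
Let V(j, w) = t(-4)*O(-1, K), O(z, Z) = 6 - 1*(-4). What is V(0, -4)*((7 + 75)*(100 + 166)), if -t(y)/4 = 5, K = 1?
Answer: -4362400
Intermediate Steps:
t(y) = -20 (t(y) = -4*5 = -20)
O(z, Z) = 10 (O(z, Z) = 6 + 4 = 10)
V(j, w) = -200 (V(j, w) = -20*10 = -200)
V(0, -4)*((7 + 75)*(100 + 166)) = -200*(7 + 75)*(100 + 166) = -16400*266 = -200*21812 = -4362400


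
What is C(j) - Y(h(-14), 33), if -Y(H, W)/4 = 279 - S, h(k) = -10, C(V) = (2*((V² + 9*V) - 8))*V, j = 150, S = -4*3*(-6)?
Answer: 7153428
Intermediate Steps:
S = 72 (S = -12*(-6) = 72)
C(V) = V*(-16 + 2*V² + 18*V) (C(V) = (2*(-8 + V² + 9*V))*V = (-16 + 2*V² + 18*V)*V = V*(-16 + 2*V² + 18*V))
Y(H, W) = -828 (Y(H, W) = -4*(279 - 1*72) = -4*(279 - 72) = -4*207 = -828)
C(j) - Y(h(-14), 33) = 2*150*(-8 + 150² + 9*150) - 1*(-828) = 2*150*(-8 + 22500 + 1350) + 828 = 2*150*23842 + 828 = 7152600 + 828 = 7153428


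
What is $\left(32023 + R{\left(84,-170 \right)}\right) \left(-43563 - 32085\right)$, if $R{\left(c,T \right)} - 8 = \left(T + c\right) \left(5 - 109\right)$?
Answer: $-3099676800$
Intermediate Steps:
$R{\left(c,T \right)} = 8 - 104 T - 104 c$ ($R{\left(c,T \right)} = 8 + \left(T + c\right) \left(5 - 109\right) = 8 + \left(T + c\right) \left(-104\right) = 8 - \left(104 T + 104 c\right) = 8 - 104 T - 104 c$)
$\left(32023 + R{\left(84,-170 \right)}\right) \left(-43563 - 32085\right) = \left(32023 - -8952\right) \left(-43563 - 32085\right) = \left(32023 + \left(8 + 17680 - 8736\right)\right) \left(-75648\right) = \left(32023 + 8952\right) \left(-75648\right) = 40975 \left(-75648\right) = -3099676800$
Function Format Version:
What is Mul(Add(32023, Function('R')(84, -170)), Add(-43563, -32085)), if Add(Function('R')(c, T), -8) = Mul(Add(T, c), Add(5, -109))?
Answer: -3099676800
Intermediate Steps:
Function('R')(c, T) = Add(8, Mul(-104, T), Mul(-104, c)) (Function('R')(c, T) = Add(8, Mul(Add(T, c), Add(5, -109))) = Add(8, Mul(Add(T, c), -104)) = Add(8, Add(Mul(-104, T), Mul(-104, c))) = Add(8, Mul(-104, T), Mul(-104, c)))
Mul(Add(32023, Function('R')(84, -170)), Add(-43563, -32085)) = Mul(Add(32023, Add(8, Mul(-104, -170), Mul(-104, 84))), Add(-43563, -32085)) = Mul(Add(32023, Add(8, 17680, -8736)), -75648) = Mul(Add(32023, 8952), -75648) = Mul(40975, -75648) = -3099676800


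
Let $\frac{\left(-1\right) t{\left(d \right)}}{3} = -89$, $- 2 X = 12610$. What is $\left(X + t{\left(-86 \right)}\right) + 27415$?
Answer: $21377$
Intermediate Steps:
$X = -6305$ ($X = \left(- \frac{1}{2}\right) 12610 = -6305$)
$t{\left(d \right)} = 267$ ($t{\left(d \right)} = \left(-3\right) \left(-89\right) = 267$)
$\left(X + t{\left(-86 \right)}\right) + 27415 = \left(-6305 + 267\right) + 27415 = -6038 + 27415 = 21377$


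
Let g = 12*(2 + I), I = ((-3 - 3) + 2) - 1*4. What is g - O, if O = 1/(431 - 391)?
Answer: -2881/40 ≈ -72.025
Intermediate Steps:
I = -8 (I = (-6 + 2) - 4 = -4 - 4 = -8)
O = 1/40 ≈ 0.025000
g = -72 (g = 12*(2 - 8) = 12*(-6) = -72)
g - O = -72 - 1*1/40 = -72 - 1/40 = -2881/40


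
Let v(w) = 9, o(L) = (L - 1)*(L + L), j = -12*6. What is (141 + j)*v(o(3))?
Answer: 621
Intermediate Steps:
j = -72
o(L) = 2*L*(-1 + L) (o(L) = (-1 + L)*(2*L) = 2*L*(-1 + L))
(141 + j)*v(o(3)) = (141 - 72)*9 = 69*9 = 621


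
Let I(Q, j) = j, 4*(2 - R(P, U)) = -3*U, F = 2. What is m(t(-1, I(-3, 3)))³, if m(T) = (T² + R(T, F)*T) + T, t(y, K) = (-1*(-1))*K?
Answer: 91125/8 ≈ 11391.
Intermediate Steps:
R(P, U) = 2 + 3*U/4 (R(P, U) = 2 - (-3)*U/4 = 2 + 3*U/4)
t(y, K) = K (t(y, K) = 1*K = K)
m(T) = T² + 9*T/2 (m(T) = (T² + (2 + (¾)*2)*T) + T = (T² + (2 + 3/2)*T) + T = (T² + 7*T/2) + T = T² + 9*T/2)
m(t(-1, I(-3, 3)))³ = ((½)*3*(9 + 2*3))³ = ((½)*3*(9 + 6))³ = ((½)*3*15)³ = (45/2)³ = 91125/8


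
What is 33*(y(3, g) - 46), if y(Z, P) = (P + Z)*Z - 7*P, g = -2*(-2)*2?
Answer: -2277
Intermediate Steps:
g = 8 (g = 4*2 = 8)
y(Z, P) = -7*P + Z*(P + Z) (y(Z, P) = Z*(P + Z) - 7*P = -7*P + Z*(P + Z))
33*(y(3, g) - 46) = 33*((3² - 7*8 + 8*3) - 46) = 33*((9 - 56 + 24) - 46) = 33*(-23 - 46) = 33*(-69) = -2277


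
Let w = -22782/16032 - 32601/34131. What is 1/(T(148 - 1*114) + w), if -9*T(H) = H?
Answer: -273594096/1683693533 ≈ -0.16250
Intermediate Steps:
T(H) = -H/9
w = -72235093/30399344 (w = -22782*1/16032 - 32601*1/34131 = -3797/2672 - 10867/11377 = -72235093/30399344 ≈ -2.3762)
1/(T(148 - 1*114) + w) = 1/(-(148 - 1*114)/9 - 72235093/30399344) = 1/(-(148 - 114)/9 - 72235093/30399344) = 1/(-1/9*34 - 72235093/30399344) = 1/(-34/9 - 72235093/30399344) = 1/(-1683693533/273594096) = -273594096/1683693533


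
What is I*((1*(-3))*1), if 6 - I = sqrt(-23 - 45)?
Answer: -18 + 6*I*sqrt(17) ≈ -18.0 + 24.739*I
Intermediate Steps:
I = 6 - 2*I*sqrt(17) (I = 6 - sqrt(-23 - 45) = 6 - sqrt(-68) = 6 - 2*I*sqrt(17) ≈ 6.0 - 8.2462*I)
I*((1*(-3))*1) = (6 - 2*I*sqrt(17))*((1*(-3))*1) = (6 - 2*I*sqrt(17))*(-3*1) = (6 - 2*I*sqrt(17))*(-3) = -18 + 6*I*sqrt(17)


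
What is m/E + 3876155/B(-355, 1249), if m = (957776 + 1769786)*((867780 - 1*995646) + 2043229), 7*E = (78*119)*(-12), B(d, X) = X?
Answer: -3262526610022067/9937044 ≈ -3.2832e+8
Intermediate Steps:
E = -15912 (E = ((78*119)*(-12))/7 = (9282*(-12))/7 = (1/7)*(-111384) = -15912)
m = 5224271335006 (m = 2727562*((867780 - 995646) + 2043229) = 2727562*(-127866 + 2043229) = 2727562*1915363 = 5224271335006)
m/E + 3876155/B(-355, 1249) = 5224271335006/(-15912) + 3876155/1249 = 5224271335006*(-1/15912) + 3876155*(1/1249) = -2612135667503/7956 + 3876155/1249 = -3262526610022067/9937044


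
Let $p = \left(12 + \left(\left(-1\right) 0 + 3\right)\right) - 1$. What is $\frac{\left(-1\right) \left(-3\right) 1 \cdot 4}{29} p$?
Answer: $\frac{168}{29} \approx 5.7931$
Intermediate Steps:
$p = 14$ ($p = \left(12 + \left(0 + 3\right)\right) - 1 = \left(12 + 3\right) - 1 = 15 - 1 = 14$)
$\frac{\left(-1\right) \left(-3\right) 1 \cdot 4}{29} p = \frac{\left(-1\right) \left(-3\right) 1 \cdot 4}{29} \cdot 14 = \frac{\left(-1\right) \left(\left(-3\right) 4\right)}{29} \cdot 14 = \frac{\left(-1\right) \left(-12\right)}{29} \cdot 14 = \frac{1}{29} \cdot 12 \cdot 14 = \frac{12}{29} \cdot 14 = \frac{168}{29}$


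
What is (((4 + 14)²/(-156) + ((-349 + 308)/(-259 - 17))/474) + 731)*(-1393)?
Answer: -1726886438501/1700712 ≈ -1.0154e+6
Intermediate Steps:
(((4 + 14)²/(-156) + ((-349 + 308)/(-259 - 17))/474) + 731)*(-1393) = ((18²*(-1/156) - 41/(-276)*(1/474)) + 731)*(-1393) = ((324*(-1/156) - 41*(-1/276)*(1/474)) + 731)*(-1393) = ((-27/13 + (41/276)*(1/474)) + 731)*(-1393) = ((-27/13 + 41/130824) + 731)*(-1393) = (-3531715/1700712 + 731)*(-1393) = (1239688757/1700712)*(-1393) = -1726886438501/1700712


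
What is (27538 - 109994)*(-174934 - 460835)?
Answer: 52422968664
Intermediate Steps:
(27538 - 109994)*(-174934 - 460835) = -82456*(-635769) = 52422968664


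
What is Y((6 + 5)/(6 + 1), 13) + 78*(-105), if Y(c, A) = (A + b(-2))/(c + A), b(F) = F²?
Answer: -49133/6 ≈ -8188.8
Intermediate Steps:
Y(c, A) = (4 + A)/(A + c) (Y(c, A) = (A + (-2)²)/(c + A) = (A + 4)/(A + c) = (4 + A)/(A + c))
Y((6 + 5)/(6 + 1), 13) + 78*(-105) = (4 + 13)/(13 + (6 + 5)/(6 + 1)) + 78*(-105) = 17/(13 + 11/7) - 8190 = 17/(102/7) - 8190 = (7/102)*17 - 8190 = 7/6 - 8190 = -49133/6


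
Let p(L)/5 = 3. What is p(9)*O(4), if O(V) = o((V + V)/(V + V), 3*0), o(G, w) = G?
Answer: 15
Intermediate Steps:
p(L) = 15 (p(L) = 5*3 = 15)
O(V) = 1 (O(V) = (V + V)/(V + V) = (2*V)/((2*V)) = (2*V)*(1/(2*V)) = 1)
p(9)*O(4) = 15*1 = 15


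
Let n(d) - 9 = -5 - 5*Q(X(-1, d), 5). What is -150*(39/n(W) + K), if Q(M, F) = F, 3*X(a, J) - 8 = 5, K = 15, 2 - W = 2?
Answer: -13800/7 ≈ -1971.4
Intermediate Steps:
W = 0 (W = 2 - 1*2 = 2 - 2 = 0)
X(a, J) = 13/3 (X(a, J) = 8/3 + (⅓)*5 = 8/3 + 5/3 = 13/3)
n(d) = -21 (n(d) = 9 + (-5 - 5*5) = 9 + (-5 - 25) = 9 - 30 = -21)
-150*(39/n(W) + K) = -150*(39/(-21) + 15) = -150*(39*(-1/21) + 15) = -150*(-13/7 + 15) = -150*92/7 = -13800/7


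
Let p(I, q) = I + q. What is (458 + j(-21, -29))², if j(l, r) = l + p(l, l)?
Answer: 156025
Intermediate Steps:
j(l, r) = 3*l (j(l, r) = l + (l + l) = l + 2*l = 3*l)
(458 + j(-21, -29))² = (458 + 3*(-21))² = (458 - 63)² = 395² = 156025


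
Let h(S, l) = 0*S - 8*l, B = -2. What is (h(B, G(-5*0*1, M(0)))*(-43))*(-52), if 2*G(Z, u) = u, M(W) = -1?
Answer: 8944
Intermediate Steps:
G(Z, u) = u/2
h(S, l) = -8*l (h(S, l) = 0 - 8*l = -8*l)
(h(B, G(-5*0*1, M(0)))*(-43))*(-52) = (-4*(-1)*(-43))*(-52) = (-8*(-1/2)*(-43))*(-52) = (4*(-43))*(-52) = -172*(-52) = 8944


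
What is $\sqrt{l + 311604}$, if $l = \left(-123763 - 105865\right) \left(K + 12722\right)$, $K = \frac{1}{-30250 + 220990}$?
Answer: $\frac{i \sqrt{22982625443683455}}{2805} \approx 54046.0 i$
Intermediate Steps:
$K = \frac{1}{190740} \approx 5.2427 \cdot 10^{-6}$
$l = - \frac{139303497889367}{47685}$ ($l = \left(-123763 - 105865\right) \left(\frac{1}{190740} + 12722\right) = \left(-229628\right) \frac{2426594281}{190740} = - \frac{139303497889367}{47685} \approx -2.9213 \cdot 10^{9}$)
$\sqrt{l + 311604} = \sqrt{- \frac{139303497889367}{47685} + 311604} = \sqrt{- \frac{139288639052627}{47685}} = \frac{i \sqrt{22982625443683455}}{2805}$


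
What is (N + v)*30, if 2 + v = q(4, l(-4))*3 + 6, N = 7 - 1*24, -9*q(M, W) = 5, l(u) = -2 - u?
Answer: -440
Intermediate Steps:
q(M, W) = -5/9 (q(M, W) = -⅑*5 = -5/9)
N = -17 (N = 7 - 24 = -17)
v = 7/3 (v = -2 + (-5/9*3 + 6) = -2 + (-5/3 + 6) = -2 + 13/3 = 7/3 ≈ 2.3333)
(N + v)*30 = (-17 + 7/3)*30 = -44/3*30 = -440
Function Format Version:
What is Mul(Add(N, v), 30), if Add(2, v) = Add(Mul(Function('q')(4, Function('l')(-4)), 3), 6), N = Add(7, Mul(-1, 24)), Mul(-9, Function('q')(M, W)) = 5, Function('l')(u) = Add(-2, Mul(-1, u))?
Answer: -440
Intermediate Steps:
Function('q')(M, W) = Rational(-5, 9) (Function('q')(M, W) = Mul(Rational(-1, 9), 5) = Rational(-5, 9))
N = -17 (N = Add(7, -24) = -17)
v = Rational(7, 3) (v = Add(-2, Add(Mul(Rational(-5, 9), 3), 6)) = Add(-2, Add(Rational(-5, 3), 6)) = Add(-2, Rational(13, 3)) = Rational(7, 3) ≈ 2.3333)
Mul(Add(N, v), 30) = Mul(Add(-17, Rational(7, 3)), 30) = Mul(Rational(-44, 3), 30) = -440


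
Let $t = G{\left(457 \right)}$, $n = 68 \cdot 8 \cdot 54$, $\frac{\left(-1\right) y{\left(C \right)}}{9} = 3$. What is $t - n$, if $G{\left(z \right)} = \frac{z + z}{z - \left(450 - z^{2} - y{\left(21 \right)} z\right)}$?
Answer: $- \frac{5772882478}{196517} \approx -29376.0$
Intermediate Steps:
$y{\left(C \right)} = -27$ ($y{\left(C \right)} = \left(-9\right) 3 = -27$)
$n = 29376$ ($n = 544 \cdot 54 = 29376$)
$G{\left(z \right)} = \frac{2 z}{-450 + z^{2} - 26 z}$ ($G{\left(z \right)} = \frac{z + z}{z - \left(450 - z^{2} + 27 z\right)} = \frac{2 z}{z - \left(450 - z^{2} + 27 z\right)} = \frac{2 z}{-450 + z^{2} - 26 z}$)
$t = \frac{914}{196517}$ ($t = 2 \cdot 457 \frac{1}{-450 + 457^{2} - 11882} = 2 \cdot 457 \frac{1}{-450 + 208849 - 11882} = 2 \cdot 457 \cdot \frac{1}{196517} = \frac{914}{196517} \approx 0.004651$)
$t - n = \frac{914}{196517} - 29376 = - \frac{5772882478}{196517}$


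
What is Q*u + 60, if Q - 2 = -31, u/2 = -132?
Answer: 7716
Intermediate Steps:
u = -264 (u = 2*(-132) = -264)
Q = -29 (Q = 2 - 31 = -29)
Q*u + 60 = -29*(-264) + 60 = 7656 + 60 = 7716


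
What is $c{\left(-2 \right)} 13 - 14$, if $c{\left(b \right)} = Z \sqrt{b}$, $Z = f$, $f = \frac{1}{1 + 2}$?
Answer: $-14 + \frac{13 i \sqrt{2}}{3} \approx -14.0 + 6.1283 i$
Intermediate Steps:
$f = \frac{1}{3} \approx 0.33333$
$Z = \frac{1}{3} \approx 0.33333$
$c{\left(b \right)} = \frac{\sqrt{b}}{3}$
$c{\left(-2 \right)} 13 - 14 = \frac{\sqrt{-2}}{3} \cdot 13 - 14 = \frac{i \sqrt{2}}{3} \cdot 13 - 14 = \frac{13 i \sqrt{2}}{3} - 14 = -14 + \frac{13 i \sqrt{2}}{3}$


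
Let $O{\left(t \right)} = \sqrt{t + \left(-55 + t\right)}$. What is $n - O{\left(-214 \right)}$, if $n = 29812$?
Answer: $29812 - i \sqrt{483} \approx 29812.0 - 21.977 i$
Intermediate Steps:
$O{\left(t \right)} = \sqrt{-55 + 2 t}$
$n - O{\left(-214 \right)} = 29812 - \sqrt{-55 + 2 \left(-214\right)} = 29812 - \sqrt{-55 - 428} = 29812 - \sqrt{-483} = 29812 - i \sqrt{483}$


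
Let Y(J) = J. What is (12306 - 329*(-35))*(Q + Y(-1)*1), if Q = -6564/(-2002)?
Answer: 7762243/143 ≈ 54281.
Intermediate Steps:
Q = 3282/1001 (Q = -6564*(-1/2002) = 3282/1001 ≈ 3.2787)
(12306 - 329*(-35))*(Q + Y(-1)*1) = (12306 - 329*(-35))*(3282/1001 - 1*1) = (12306 + 11515)*(3282/1001 - 1) = 23821*(2281/1001) = 7762243/143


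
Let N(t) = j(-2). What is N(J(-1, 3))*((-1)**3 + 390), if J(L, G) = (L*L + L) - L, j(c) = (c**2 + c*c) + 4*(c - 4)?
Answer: -6224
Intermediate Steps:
j(c) = -16 + 2*c**2 + 4*c (j(c) = (c**2 + c**2) + 4*(-4 + c) = 2*c**2 + (-16 + 4*c) = -16 + 2*c**2 + 4*c)
J(L, G) = L**2 (J(L, G) = (L**2 + L) - L = (L + L**2) - L = L**2)
N(t) = -16 (N(t) = -16 + 2*(-2)**2 + 4*(-2) = -16 + 2*4 - 8 = -16 + 8 - 8 = -16)
N(J(-1, 3))*((-1)**3 + 390) = -16*((-1)**3 + 390) = -16*(-1 + 390) = -16*389 = -6224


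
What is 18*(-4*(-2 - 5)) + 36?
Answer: 540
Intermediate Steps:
18*(-4*(-2 - 5)) + 36 = 18*(-4*(-7)) + 36 = 18*28 + 36 = 504 + 36 = 540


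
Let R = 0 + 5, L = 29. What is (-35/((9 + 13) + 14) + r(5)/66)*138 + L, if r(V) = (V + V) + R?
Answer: -4871/66 ≈ -73.803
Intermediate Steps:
R = 5
r(V) = 5 + 2*V (r(V) = (V + V) + 5 = 2*V + 5 = 5 + 2*V)
(-35/((9 + 13) + 14) + r(5)/66)*138 + L = (-35/((9 + 13) + 14) + (5 + 2*5)/66)*138 + 29 = (-35/(22 + 14) + (5 + 10)*(1/66))*138 + 29 = (-35/36 + 15*(1/66))*138 + 29 = (-35*1/36 + 5/22)*138 + 29 = (-35/36 + 5/22)*138 + 29 = -295/396*138 + 29 = -6785/66 + 29 = -4871/66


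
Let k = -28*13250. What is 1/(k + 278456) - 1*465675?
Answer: -43095427201/92544 ≈ -4.6568e+5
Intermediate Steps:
k = -371000
1/(k + 278456) - 1*465675 = 1/(-371000 + 278456) - 1*465675 = 1/(-92544) - 465675 = -1/92544 - 465675 = -43095427201/92544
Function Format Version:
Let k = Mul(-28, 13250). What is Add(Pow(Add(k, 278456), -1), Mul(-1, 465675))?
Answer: Rational(-43095427201, 92544) ≈ -4.6568e+5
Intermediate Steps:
k = -371000
Add(Pow(Add(k, 278456), -1), Mul(-1, 465675)) = Add(Pow(Add(-371000, 278456), -1), Mul(-1, 465675)) = Add(Pow(-92544, -1), -465675) = Add(Rational(-1, 92544), -465675) = Rational(-43095427201, 92544)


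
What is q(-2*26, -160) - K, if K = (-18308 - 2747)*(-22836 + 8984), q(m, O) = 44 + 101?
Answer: -291653715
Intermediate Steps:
q(m, O) = 145
K = 291653860 (K = -21055*(-13852) = 291653860)
q(-2*26, -160) - K = 145 - 1*291653860 = 145 - 291653860 = -291653715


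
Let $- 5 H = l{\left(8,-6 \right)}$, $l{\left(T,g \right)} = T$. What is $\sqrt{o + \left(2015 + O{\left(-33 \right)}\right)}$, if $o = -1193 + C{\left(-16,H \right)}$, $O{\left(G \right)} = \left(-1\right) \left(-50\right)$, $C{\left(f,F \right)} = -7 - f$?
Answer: $\sqrt{881} \approx 29.682$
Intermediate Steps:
$H = - \frac{8}{5}$ ($H = \left(- \frac{1}{5}\right) 8 = - \frac{8}{5} \approx -1.6$)
$O{\left(G \right)} = 50$
$o = -1184$ ($o = -1193 - -9 = -1193 + \left(-7 + 16\right) = -1193 + 9 = -1184$)
$\sqrt{o + \left(2015 + O{\left(-33 \right)}\right)} = \sqrt{-1184 + \left(2015 + 50\right)} = \sqrt{-1184 + 2065} = \sqrt{881}$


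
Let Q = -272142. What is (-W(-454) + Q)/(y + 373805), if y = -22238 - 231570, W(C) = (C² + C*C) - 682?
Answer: -683692/119997 ≈ -5.6976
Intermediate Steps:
W(C) = -682 + 2*C² (W(C) = (C² + C²) - 682 = 2*C² - 682 = -682 + 2*C²)
y = -253808
(-W(-454) + Q)/(y + 373805) = (-(-682 + 2*(-454)²) - 272142)/(-253808 + 373805) = (-(-682 + 2*206116) - 272142)/119997 = (-(-682 + 412232) - 272142)*(1/119997) = (-1*411550 - 272142)*(1/119997) = (-411550 - 272142)*(1/119997) = -683692*1/119997 = -683692/119997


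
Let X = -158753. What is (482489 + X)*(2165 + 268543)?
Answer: 87637925088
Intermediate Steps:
(482489 + X)*(2165 + 268543) = (482489 - 158753)*(2165 + 268543) = 323736*270708 = 87637925088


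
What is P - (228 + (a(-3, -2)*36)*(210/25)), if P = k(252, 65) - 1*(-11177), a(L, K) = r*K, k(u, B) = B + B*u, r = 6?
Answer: 155114/5 ≈ 31023.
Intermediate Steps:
a(L, K) = 6*K
P = 27622 (P = 65*(1 + 252) - 1*(-11177) = 65*253 + 11177 = 16445 + 11177 = 27622)
P - (228 + (a(-3, -2)*36)*(210/25)) = 27622 - (228 + ((6*(-2))*36)*(210/25)) = 27622 - (228 + (-12*36)*(210*(1/25))) = 27622 - (228 - 432*42/5) = 27622 - (228 - 18144/5) = 27622 - 1*(-17004/5) = 27622 + 17004/5 = 155114/5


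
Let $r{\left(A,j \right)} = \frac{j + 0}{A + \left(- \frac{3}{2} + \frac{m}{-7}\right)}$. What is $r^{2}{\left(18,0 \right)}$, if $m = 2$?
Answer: $0$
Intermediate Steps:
$r{\left(A,j \right)} = \frac{j}{- \frac{25}{14} + A}$ ($r{\left(A,j \right)} = \frac{j + 0}{A + \left(- \frac{3}{2} + \frac{2}{-7}\right)} = \frac{j}{A + \left(\left(-3\right) \frac{1}{2} + 2 \left(- \frac{1}{7}\right)\right)} = \frac{j}{A - \frac{25}{14}} = \frac{j}{- \frac{25}{14} + A}$)
$r^{2}{\left(18,0 \right)} = \left(14 \cdot 0 \frac{1}{-25 + 14 \cdot 18}\right)^{2} = \left(14 \cdot 0 \frac{1}{-25 + 252}\right)^{2} = \left(14 \cdot 0 \cdot \frac{1}{227}\right)^{2} = 0^{2} = 0$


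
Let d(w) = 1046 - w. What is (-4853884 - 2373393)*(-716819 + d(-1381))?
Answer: 5163108870584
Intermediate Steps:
(-4853884 - 2373393)*(-716819 + d(-1381)) = (-4853884 - 2373393)*(-716819 + (1046 - 1*(-1381))) = -7227277*(-716819 + (1046 + 1381)) = -7227277*(-716819 + 2427) = -7227277*(-714392) = 5163108870584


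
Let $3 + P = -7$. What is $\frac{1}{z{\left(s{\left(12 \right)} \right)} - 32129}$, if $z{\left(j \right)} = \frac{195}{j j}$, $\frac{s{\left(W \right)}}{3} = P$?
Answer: $- \frac{60}{1927727} \approx -3.1125 \cdot 10^{-5}$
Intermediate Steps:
$P = -10$ ($P = -3 - 7 = -10$)
$s{\left(W \right)} = -30$ ($s{\left(W \right)} = 3 \left(-10\right) = -30$)
$z{\left(j \right)} = \frac{195}{j^{2}}$
$\frac{1}{z{\left(s{\left(12 \right)} \right)} - 32129} = \frac{1}{\frac{195}{900} - 32129} = \frac{1}{195 \cdot \frac{1}{900} - 32129} = \frac{1}{\frac{13}{60} - 32129} = \frac{1}{- \frac{1927727}{60}} = - \frac{60}{1927727}$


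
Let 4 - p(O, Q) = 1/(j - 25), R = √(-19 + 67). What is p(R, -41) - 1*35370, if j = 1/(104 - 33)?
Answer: -62739213/1774 ≈ -35366.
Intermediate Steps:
R = 4*√3 (R = √48 = 4*√3 ≈ 6.9282)
j = 1/71 ≈ 0.014085
p(O, Q) = 7167/1774 (p(O, Q) = 4 - 1/(1/71 - 25) = 4 - 1/(-1774/71) = 4 - 1*(-71/1774) = 4 + 71/1774 = 7167/1774)
p(R, -41) - 1*35370 = 7167/1774 - 1*35370 = 7167/1774 - 35370 = -62739213/1774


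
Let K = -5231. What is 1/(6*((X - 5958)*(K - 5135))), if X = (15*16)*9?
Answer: 1/236220408 ≈ 4.2333e-9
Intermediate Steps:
X = 2160 (X = 240*9 = 2160)
1/(6*((X - 5958)*(K - 5135))) = 1/(6*((2160 - 5958)*(-5231 - 5135))) = 1/(6*(-3798*(-10366))) = 1/(6*39370068) = 1/236220408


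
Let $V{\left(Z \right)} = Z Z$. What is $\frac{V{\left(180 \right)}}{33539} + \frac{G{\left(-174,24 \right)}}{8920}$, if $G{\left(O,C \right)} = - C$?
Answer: $\frac{36025383}{37395985} \approx 0.96335$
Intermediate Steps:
$V{\left(Z \right)} = Z^{2}$
$\frac{V{\left(180 \right)}}{33539} + \frac{G{\left(-174,24 \right)}}{8920} = \frac{180^{2}}{33539} + \frac{\left(-1\right) 24}{8920} = 32400 \cdot \frac{1}{33539} - \frac{3}{1115} = \frac{32400}{33539} - \frac{3}{1115} = \frac{36025383}{37395985}$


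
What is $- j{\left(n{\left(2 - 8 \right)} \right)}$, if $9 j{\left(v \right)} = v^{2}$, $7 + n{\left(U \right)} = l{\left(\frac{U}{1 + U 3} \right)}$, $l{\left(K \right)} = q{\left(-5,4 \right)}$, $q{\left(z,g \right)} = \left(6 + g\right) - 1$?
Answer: $- \frac{4}{9} \approx -0.44444$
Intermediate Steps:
$q{\left(z,g \right)} = 5 + g$
$l{\left(K \right)} = 9$ ($l{\left(K \right)} = 5 + 4 = 9$)
$n{\left(U \right)} = 2$ ($n{\left(U \right)} = -7 + 9 = 2$)
$j{\left(v \right)} = \frac{v^{2}}{9}$
$- j{\left(n{\left(2 - 8 \right)} \right)} = - \frac{2^{2}}{9} = - \frac{4}{9}$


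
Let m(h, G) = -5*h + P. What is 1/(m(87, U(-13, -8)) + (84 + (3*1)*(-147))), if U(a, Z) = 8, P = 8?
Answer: -1/784 ≈ -0.0012755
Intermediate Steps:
m(h, G) = 8 - 5*h (m(h, G) = -5*h + 8 = 8 - 5*h)
1/(m(87, U(-13, -8)) + (84 + (3*1)*(-147))) = 1/((8 - 5*87) + (84 + (3*1)*(-147))) = 1/((8 - 435) + (84 + 3*(-147))) = 1/(-427 + (84 - 441)) = 1/(-427 - 357) = 1/(-784) = -1/784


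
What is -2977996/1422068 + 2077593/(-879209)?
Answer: -1393189851872/312573746053 ≈ -4.4572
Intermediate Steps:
-2977996/1422068 + 2077593/(-879209) = -2977996*1/1422068 + 2077593*(-1/879209) = -744499/355517 - 2077593/879209 = -1393189851872/312573746053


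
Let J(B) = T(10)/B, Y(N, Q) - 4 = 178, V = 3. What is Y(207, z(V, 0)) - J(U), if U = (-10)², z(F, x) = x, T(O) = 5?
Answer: 3639/20 ≈ 181.95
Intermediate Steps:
U = 100
Y(N, Q) = 182 (Y(N, Q) = 4 + 178 = 182)
J(B) = 5/B
Y(207, z(V, 0)) - J(U) = 182 - 5/100 = 182 - 1*1/20 = 182 - 1/20 = 3639/20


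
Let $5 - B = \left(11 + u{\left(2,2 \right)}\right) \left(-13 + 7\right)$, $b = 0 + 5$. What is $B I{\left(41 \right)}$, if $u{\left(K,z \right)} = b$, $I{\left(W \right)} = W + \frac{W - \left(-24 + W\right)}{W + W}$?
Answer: $\frac{170993}{41} \approx 4170.6$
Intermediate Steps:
$b = 5$
$I{\left(W \right)} = W + \frac{12}{W}$ ($I{\left(W \right)} = W + \frac{24}{2 W} = W + 24 \frac{1}{2 W} = W + \frac{12}{W}$)
$u{\left(K,z \right)} = 5$
$B = 101$ ($B = 5 - \left(11 + 5\right) \left(-13 + 7\right) = 5 - 16 \left(-6\right) = 5 - -96 = 5 + 96 = 101$)
$B I{\left(41 \right)} = 101 \left(41 + \frac{12}{41}\right) = 101 \cdot \frac{1693}{41} = \frac{170993}{41}$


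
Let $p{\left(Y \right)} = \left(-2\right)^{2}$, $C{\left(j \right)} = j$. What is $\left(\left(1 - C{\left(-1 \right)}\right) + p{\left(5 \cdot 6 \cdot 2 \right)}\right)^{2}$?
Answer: $36$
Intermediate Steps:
$p{\left(Y \right)} = 4$
$\left(\left(1 - C{\left(-1 \right)}\right) + p{\left(5 \cdot 6 \cdot 2 \right)}\right)^{2} = \left(\left(1 - -1\right) + 4\right)^{2} = \left(\left(1 + 1\right) + 4\right)^{2} = \left(2 + 4\right)^{2} = 6^{2} = 36$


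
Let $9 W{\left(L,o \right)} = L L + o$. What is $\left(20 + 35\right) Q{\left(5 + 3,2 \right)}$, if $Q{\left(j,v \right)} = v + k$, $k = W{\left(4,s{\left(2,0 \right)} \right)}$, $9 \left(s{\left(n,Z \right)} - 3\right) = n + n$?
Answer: $\frac{18535}{81} \approx 228.83$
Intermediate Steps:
$s{\left(n,Z \right)} = 3 + \frac{2 n}{9}$ ($s{\left(n,Z \right)} = 3 + \frac{n + n}{9} = 3 + \frac{2 n}{9}$)
$W{\left(L,o \right)} = \frac{o}{9} + \frac{L^{2}}{9}$ ($W{\left(L,o \right)} = \frac{L L + o}{9} = \frac{L^{2} + o}{9} = \frac{o + L^{2}}{9} = \frac{o}{9} + \frac{L^{2}}{9}$)
$k = \frac{175}{81}$ ($k = \frac{3 + \frac{2}{9} \cdot 2}{9} + \frac{4^{2}}{9} = \frac{3 + \frac{4}{9}}{9} + \frac{1}{9} \cdot 16 = \frac{1}{9} \cdot \frac{31}{9} + \frac{16}{9} = \frac{31}{81} + \frac{16}{9} = \frac{175}{81} \approx 2.1605$)
$Q{\left(j,v \right)} = \frac{175}{81} + v$ ($Q{\left(j,v \right)} = v + \frac{175}{81} = \frac{175}{81} + v$)
$\left(20 + 35\right) Q{\left(5 + 3,2 \right)} = \left(20 + 35\right) \left(\frac{175}{81} + 2\right) = 55 \cdot \frac{337}{81} = \frac{18535}{81}$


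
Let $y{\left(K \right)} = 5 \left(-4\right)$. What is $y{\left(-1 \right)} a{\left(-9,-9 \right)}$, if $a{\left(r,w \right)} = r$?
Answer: $180$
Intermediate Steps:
$y{\left(K \right)} = -20$
$y{\left(-1 \right)} a{\left(-9,-9 \right)} = \left(-20\right) \left(-9\right) = 180$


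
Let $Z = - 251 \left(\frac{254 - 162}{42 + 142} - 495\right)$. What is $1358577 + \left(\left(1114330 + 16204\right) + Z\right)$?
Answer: $\frac{5226461}{2} \approx 2.6132 \cdot 10^{6}$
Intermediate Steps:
$Z = \frac{248239}{2}$ ($Z = - 251 \left(\frac{92}{184} - 495\right) = - 251 \left(92 \cdot \frac{1}{184} - 495\right) = - 251 \left(\frac{1}{2} - 495\right) = \left(-251\right) \left(- \frac{989}{2}\right) = \frac{248239}{2} \approx 1.2412 \cdot 10^{5}$)
$1358577 + \left(\left(1114330 + 16204\right) + Z\right) = 1358577 + \left(\left(1114330 + 16204\right) + \frac{248239}{2}\right) = 1358577 + \left(1130534 + \frac{248239}{2}\right) = 1358577 + \frac{2509307}{2} = \frac{5226461}{2}$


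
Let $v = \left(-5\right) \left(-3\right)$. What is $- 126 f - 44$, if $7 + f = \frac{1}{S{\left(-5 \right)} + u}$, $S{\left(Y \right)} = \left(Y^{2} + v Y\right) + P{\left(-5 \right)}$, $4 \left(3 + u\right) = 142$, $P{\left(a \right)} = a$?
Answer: $\frac{4218}{5} \approx 843.6$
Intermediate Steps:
$v = 15$
$u = \frac{65}{2}$ ($u = -3 + \frac{1}{4} \cdot 142 = -3 + \frac{71}{2} = \frac{65}{2} \approx 32.5$)
$S{\left(Y \right)} = -5 + Y^{2} + 15 Y$ ($S{\left(Y \right)} = \left(Y^{2} + 15 Y\right) - 5 = -5 + Y^{2} + 15 Y$)
$f = - \frac{317}{45}$ ($f = -7 + \frac{1}{\left(-5 + \left(-5\right)^{2} + 15 \left(-5\right)\right) + \frac{65}{2}} = -7 + \frac{1}{\left(-5 + 25 - 75\right) + \frac{65}{2}} = -7 + \frac{1}{-55 + \frac{65}{2}} = -7 + \frac{1}{- \frac{45}{2}} = -7 - \frac{2}{45} = - \frac{317}{45} \approx -7.0444$)
$- 126 f - 44 = \left(-126\right) \left(- \frac{317}{45}\right) - 44 = \frac{4438}{5} - 44 = \frac{4218}{5}$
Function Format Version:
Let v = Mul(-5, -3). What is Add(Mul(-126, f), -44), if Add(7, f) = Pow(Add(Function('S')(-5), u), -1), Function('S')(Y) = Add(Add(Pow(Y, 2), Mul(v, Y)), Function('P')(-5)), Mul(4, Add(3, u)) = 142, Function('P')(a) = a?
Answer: Rational(4218, 5) ≈ 843.60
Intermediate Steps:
v = 15
u = Rational(65, 2) (u = Add(-3, Mul(Rational(1, 4), 142)) = Add(-3, Rational(71, 2)) = Rational(65, 2) ≈ 32.500)
Function('S')(Y) = Add(-5, Pow(Y, 2), Mul(15, Y)) (Function('S')(Y) = Add(Add(Pow(Y, 2), Mul(15, Y)), -5) = Add(-5, Pow(Y, 2), Mul(15, Y)))
f = Rational(-317, 45) (f = Add(-7, Pow(Add(Add(-5, Pow(-5, 2), Mul(15, -5)), Rational(65, 2)), -1)) = Add(-7, Pow(Add(Add(-5, 25, -75), Rational(65, 2)), -1)) = Add(-7, Pow(Add(-55, Rational(65, 2)), -1)) = Add(-7, Pow(Rational(-45, 2), -1)) = Add(-7, Rational(-2, 45)) = Rational(-317, 45) ≈ -7.0444)
Add(Mul(-126, f), -44) = Add(Mul(-126, Rational(-317, 45)), -44) = Add(Rational(4438, 5), -44) = Rational(4218, 5)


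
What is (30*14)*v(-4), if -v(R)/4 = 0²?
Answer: 0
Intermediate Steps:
v(R) = 0 (v(R) = -4*0² = -4*0 = 0)
(30*14)*v(-4) = (30*14)*0 = 420*0 = 0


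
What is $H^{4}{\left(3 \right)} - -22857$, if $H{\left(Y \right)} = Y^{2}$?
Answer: $29418$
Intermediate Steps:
$H^{4}{\left(3 \right)} - -22857 = \left(3^{2}\right)^{4} - -22857 = 9^{4} + 22857 = 6561 + 22857 = 29418$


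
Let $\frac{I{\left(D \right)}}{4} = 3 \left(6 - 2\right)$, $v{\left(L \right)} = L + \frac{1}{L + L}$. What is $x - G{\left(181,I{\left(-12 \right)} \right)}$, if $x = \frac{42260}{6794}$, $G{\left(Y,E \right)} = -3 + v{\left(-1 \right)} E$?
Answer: $\frac{275905}{3397} \approx 81.22$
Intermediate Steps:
$v{\left(L \right)} = L + \frac{1}{2 L}$
$I{\left(D \right)} = 48$ ($I{\left(D \right)} = 4 \cdot 3 \left(6 - 2\right) = 4 \cdot 3 \cdot 4 = 4 \cdot 12 = 48$)
$G{\left(Y,E \right)} = -3 - \frac{3 E}{2}$ ($G{\left(Y,E \right)} = -3 + \left(-1 + \frac{1}{2 \left(-1\right)}\right) E = -3 + \left(-1 + \frac{1}{2} \left(-1\right)\right) E = -3 + \left(-1 - \frac{1}{2}\right) E = -3 - \frac{3 E}{2}$)
$x = \frac{21130}{3397}$ ($x = 42260 \cdot \frac{1}{6794} = \frac{21130}{3397} \approx 6.2202$)
$x - G{\left(181,I{\left(-12 \right)} \right)} = \frac{21130}{3397} - \left(-3 - 72\right) = \frac{21130}{3397} - -75 = \frac{21130}{3397} + 75 = \frac{275905}{3397}$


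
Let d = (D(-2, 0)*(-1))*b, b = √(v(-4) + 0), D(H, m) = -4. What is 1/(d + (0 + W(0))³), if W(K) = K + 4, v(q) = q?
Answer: 1/65 - I/520 ≈ 0.015385 - 0.0019231*I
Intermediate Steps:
b = 2*I (b = √(-4 + 0) = √(-4) = 2*I ≈ 2.0*I)
W(K) = 4 + K
d = 8*I (d = (-4*(-1))*(2*I) = 4*(2*I) = 8*I ≈ 8.0*I)
1/(d + (0 + W(0))³) = 1/(8*I + (0 + (4 + 0))³) = 1/(8*I + (0 + 4)³) = 1/(8*I + 4³) = 1/(8*I + 64) = 1/(64 + 8*I) = (64 - 8*I)/4160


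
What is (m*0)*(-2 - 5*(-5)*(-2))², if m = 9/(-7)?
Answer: 0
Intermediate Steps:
m = -9/7 (m = 9*(-⅐) = -9/7 ≈ -1.2857)
(m*0)*(-2 - 5*(-5)*(-2))² = (-9/7*0)*(-2 - 5*(-5)*(-2))² = 0*(-2 + 25*(-2))² = 0*(-2 - 50)² = 0*(-52)² = 0*2704 = 0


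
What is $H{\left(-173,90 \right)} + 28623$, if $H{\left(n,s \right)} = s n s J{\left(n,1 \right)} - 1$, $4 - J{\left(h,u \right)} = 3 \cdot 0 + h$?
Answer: $-248001478$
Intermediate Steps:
$J{\left(h,u \right)} = 4 - h$ ($J{\left(h,u \right)} = 4 - \left(3 \cdot 0 + h\right) = 4 - \left(0 + h\right) = 4 - h$)
$H{\left(n,s \right)} = -1 + n s^{2} \left(4 - n\right)$ ($H{\left(n,s \right)} = s n s \left(4 - n\right) - 1 = n s s \left(4 - n\right) - 1 = n s^{2} \left(4 - n\right) - 1 = -1 + n s^{2} \left(4 - n\right)$)
$H{\left(-173,90 \right)} + 28623 = \left(-1 - - 173 \cdot 90^{2} \left(-4 - 173\right)\right) + 28623 = \left(-1 - \left(-173\right) 8100 \left(-177\right)\right) + 28623 = \left(-1 - 248030100\right) + 28623 = -248030101 + 28623 = -248001478$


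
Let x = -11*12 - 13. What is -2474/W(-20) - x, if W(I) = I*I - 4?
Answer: 27473/198 ≈ 138.75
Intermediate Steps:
x = -145 (x = -132 - 13 = -145)
W(I) = -4 + I² (W(I) = I² - 4 = -4 + I²)
-2474/W(-20) - x = -2474/(-4 + (-20)²) - 1*(-145) = -2474/(-4 + 400) + 145 = -2474/396 + 145 = -2474*1/396 + 145 = -1237/198 + 145 = 27473/198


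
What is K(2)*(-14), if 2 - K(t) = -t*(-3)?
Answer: 56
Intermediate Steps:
K(t) = 2 - 3*t (K(t) = 2 - (-1)*t*(-3) = 2 - (-1)*(-3*t) = 2 - 3*t)
K(2)*(-14) = (2 - 3*2)*(-14) = (2 - 6)*(-14) = -4*(-14) = 56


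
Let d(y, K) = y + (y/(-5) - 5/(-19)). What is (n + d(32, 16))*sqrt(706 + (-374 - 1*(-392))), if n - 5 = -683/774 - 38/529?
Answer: 1163377367*sqrt(181)/19448685 ≈ 804.77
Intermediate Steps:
d(y, K) = 5/19 + 4*y/5 (d(y, K) = y + (y*(-1/5) - 5*(-1/19)) = y + (-y/5 + 5/19) = y + (5/19 - y/5) = 5/19 + 4*y/5)
n = 1656511/409446 (n = 5 + (-683/774 - 38/529) = 5 - 390719/409446 = 1656511/409446 ≈ 4.0457)
(n + d(32, 16))*sqrt(706 + (-374 - 1*(-392))) = (1656511/409446 + (5/19 + (4/5)*32))*sqrt(706 + (-374 - 1*(-392))) = (1656511/409446 + (5/19 + 128/5))*sqrt(706 + (-374 + 392)) = (1656511/409446 + 2457/95)*sqrt(706 + 18) = 1163377367*sqrt(724)/38897370 = 1163377367*(2*sqrt(181))/38897370 = 1163377367*sqrt(181)/19448685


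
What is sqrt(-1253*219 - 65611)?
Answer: I*sqrt(340018) ≈ 583.11*I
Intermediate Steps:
sqrt(-1253*219 - 65611) = sqrt(-274407 - 65611) = sqrt(-340018) = I*sqrt(340018)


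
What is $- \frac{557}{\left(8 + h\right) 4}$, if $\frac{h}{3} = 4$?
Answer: $- \frac{557}{80} \approx -6.9625$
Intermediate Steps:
$h = 12$ ($h = 3 \cdot 4 = 12$)
$- \frac{557}{\left(8 + h\right) 4} = - \frac{557}{\left(8 + 12\right) 4} = - \frac{557}{20 \cdot 4} = - \frac{557}{80}$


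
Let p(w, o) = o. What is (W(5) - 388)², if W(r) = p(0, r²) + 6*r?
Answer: 110889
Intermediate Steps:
W(r) = r² + 6*r
(W(5) - 388)² = (5*(6 + 5) - 388)² = (5*11 - 388)² = (55 - 388)² = (-333)² = 110889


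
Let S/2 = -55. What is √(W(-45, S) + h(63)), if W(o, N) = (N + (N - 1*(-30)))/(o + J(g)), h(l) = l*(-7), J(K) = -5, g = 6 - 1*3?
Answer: I*√10930/5 ≈ 20.909*I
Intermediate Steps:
g = 3 (g = 6 - 3 = 3)
S = -110 (S = 2*(-55) = -110)
h(l) = -7*l
W(o, N) = (30 + 2*N)/(-5 + o) (W(o, N) = (N + (N - 1*(-30)))/(o - 5) = (N + (N + 30))/(-5 + o) = (N + (30 + N))/(-5 + o) = (30 + 2*N)/(-5 + o))
√(W(-45, S) + h(63)) = √(2*(15 - 110)/(-5 - 45) - 7*63) = √(2*(-95)/(-50) - 441) = √(2*(-1/50)*(-95) - 441) = √(19/5 - 441) = √(-2186/5) = I*√10930/5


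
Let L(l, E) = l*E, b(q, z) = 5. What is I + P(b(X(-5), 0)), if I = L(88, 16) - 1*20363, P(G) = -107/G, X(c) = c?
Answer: -94882/5 ≈ -18976.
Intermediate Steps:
L(l, E) = E*l
I = -18955 (I = 16*88 - 1*20363 = 1408 - 20363 = -18955)
I + P(b(X(-5), 0)) = -18955 - 107/5 = -94882/5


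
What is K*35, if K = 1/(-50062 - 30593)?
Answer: -7/16131 ≈ -0.00043395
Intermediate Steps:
K = -1/80655 (K = 1/(-80655) = -1/80655 ≈ -1.2398e-5)
K*35 = -1/80655*35 = -7/16131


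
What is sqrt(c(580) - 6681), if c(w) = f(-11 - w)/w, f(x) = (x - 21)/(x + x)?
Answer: 17*I*sqrt(75452219430)/57130 ≈ 81.737*I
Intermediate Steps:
f(x) = (-21 + x)/(2*x) (f(x) = (-21 + x)/((2*x)) = (-21 + x)*(1/(2*x)) = (-21 + x)/(2*x))
c(w) = (-32 - w)/(2*w*(-11 - w)) (c(w) = ((-21 + (-11 - w))/(2*(-11 - w)))/w = ((-32 - w)/(2*(-11 - w)))/w = (-32 - w)/(2*w*(-11 - w)))
sqrt(c(580) - 6681) = sqrt((1/2)*(32 + 580)/(580*(11 + 580)) - 6681) = sqrt((1/2)*(1/580)*612/591 - 6681) = sqrt((1/2)*(1/580)*(1/591)*612 - 6681) = sqrt(51/57130 - 6681) = sqrt(-381685479/57130) = 17*I*sqrt(75452219430)/57130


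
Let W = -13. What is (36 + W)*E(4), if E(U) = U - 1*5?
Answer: -23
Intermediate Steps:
E(U) = -5 + U (E(U) = U - 5 = -5 + U)
(36 + W)*E(4) = (36 - 13)*(-5 + 4) = 23*(-1) = -23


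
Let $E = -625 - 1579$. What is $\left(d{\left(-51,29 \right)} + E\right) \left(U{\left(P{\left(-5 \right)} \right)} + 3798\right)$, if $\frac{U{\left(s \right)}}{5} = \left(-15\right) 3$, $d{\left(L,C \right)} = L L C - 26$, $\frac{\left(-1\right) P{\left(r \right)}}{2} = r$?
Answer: $261540027$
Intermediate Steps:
$P{\left(r \right)} = - 2 r$
$d{\left(L,C \right)} = -26 + C L^{2}$ ($d{\left(L,C \right)} = L^{2} C - 26 = C L^{2} - 26 = -26 + C L^{2}$)
$U{\left(s \right)} = -225$ ($U{\left(s \right)} = 5 \left(\left(-15\right) 3\right) = 5 \left(-45\right) = -225$)
$E = -2204$
$\left(d{\left(-51,29 \right)} + E\right) \left(U{\left(P{\left(-5 \right)} \right)} + 3798\right) = \left(\left(-26 + 29 \left(-51\right)^{2}\right) - 2204\right) \left(-225 + 3798\right) = \left(\left(-26 + 29 \cdot 2601\right) - 2204\right) 3573 = \left(\left(-26 + 75429\right) - 2204\right) 3573 = \left(75403 - 2204\right) 3573 = 73199 \cdot 3573 = 261540027$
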